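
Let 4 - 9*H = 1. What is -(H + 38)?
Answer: -115/3 ≈ -38.333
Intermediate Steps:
H = 1/3 (H = 4/9 - 1/9*1 = 4/9 - 1/9 = 1/3 ≈ 0.33333)
-(H + 38) = -(1/3 + 38) = -1*115/3 = -115/3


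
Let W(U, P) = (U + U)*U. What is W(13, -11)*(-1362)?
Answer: -460356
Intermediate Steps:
W(U, P) = 2*U² (W(U, P) = (2*U)*U = 2*U²)
W(13, -11)*(-1362) = (2*13²)*(-1362) = (2*169)*(-1362) = 338*(-1362) = -460356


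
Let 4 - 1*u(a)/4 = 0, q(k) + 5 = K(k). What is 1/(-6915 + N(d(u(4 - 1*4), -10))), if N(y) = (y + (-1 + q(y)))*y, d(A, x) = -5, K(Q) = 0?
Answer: -1/6860 ≈ -0.00014577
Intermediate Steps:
q(k) = -5 (q(k) = -5 + 0 = -5)
u(a) = 16 (u(a) = 16 - 4*0 = 16 + 0 = 16)
N(y) = y*(-6 + y) (N(y) = (y + (-1 - 5))*y = (y - 6)*y = (-6 + y)*y = y*(-6 + y))
1/(-6915 + N(d(u(4 - 1*4), -10))) = 1/(-6915 - 5*(-6 - 5)) = 1/(-6915 - 5*(-11)) = 1/(-6915 + 55) = 1/(-6860) = -1/6860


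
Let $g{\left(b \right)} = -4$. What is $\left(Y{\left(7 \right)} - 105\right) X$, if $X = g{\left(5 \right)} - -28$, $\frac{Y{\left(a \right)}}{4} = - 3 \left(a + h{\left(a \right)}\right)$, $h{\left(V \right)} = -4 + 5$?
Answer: $-4824$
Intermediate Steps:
$h{\left(V \right)} = 1$
$Y{\left(a \right)} = -12 - 12 a$ ($Y{\left(a \right)} = 4 \left(- 3 \left(a + 1\right)\right) = 4 \left(- 3 \left(1 + a\right)\right) = 4 \left(-3 - 3 a\right) = -12 - 12 a$)
$X = 24$ ($X = -4 - -28 = -4 + 28 = 24$)
$\left(Y{\left(7 \right)} - 105\right) X = \left(\left(-12 - 84\right) - 105\right) 24 = \left(-96 - 105\right) 24 = \left(-201\right) 24 = -4824$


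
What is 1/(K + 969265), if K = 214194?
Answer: 1/1183459 ≈ 8.4498e-7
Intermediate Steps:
1/(K + 969265) = 1/(214194 + 969265) = 1/1183459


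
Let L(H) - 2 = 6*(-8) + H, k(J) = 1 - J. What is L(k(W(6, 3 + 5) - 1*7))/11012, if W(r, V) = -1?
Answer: -37/11012 ≈ -0.0033600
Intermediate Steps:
L(H) = -46 + H (L(H) = 2 + (6*(-8) + H) = 2 + (-48 + H) = -46 + H)
L(k(W(6, 3 + 5) - 1*7))/11012 = (-46 + (1 - (-1 - 1*7)))/11012 = (-46 + (1 - (-1 - 7)))*(1/11012) = (-46 + (1 - 1*(-8)))*(1/11012) = (-46 + (1 + 8))*(1/11012) = (-46 + 9)*(1/11012) = -37*1/11012 = -37/11012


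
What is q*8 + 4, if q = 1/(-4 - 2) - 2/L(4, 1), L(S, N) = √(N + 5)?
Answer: 8/3 - 8*√6/3 ≈ -3.8653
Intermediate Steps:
L(S, N) = √(5 + N)
q = -⅙ - √6/3 (q = 1/(-4 - 2) - 2/√(5 + 1) = 1/(-6) - 2*√6/6 = 1*(-⅙) - √6/3 = -⅙ - √6/3 ≈ -0.98316)
q*8 + 4 = (-⅙ - √6/3)*8 + 4 = (-4/3 - 8*√6/3) + 4 = 8/3 - 8*√6/3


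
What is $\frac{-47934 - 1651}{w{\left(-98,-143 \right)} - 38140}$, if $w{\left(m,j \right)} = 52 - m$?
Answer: $\frac{9917}{7598} \approx 1.3052$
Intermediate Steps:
$\frac{-47934 - 1651}{w{\left(-98,-143 \right)} - 38140} = \frac{-47934 - 1651}{\left(52 - -98\right) - 38140} = - \frac{49585}{\left(52 + 98\right) - 38140} = - \frac{49585}{150 - 38140} = - \frac{49585}{-37990} = \left(-49585\right) \left(- \frac{1}{37990}\right) = \frac{9917}{7598}$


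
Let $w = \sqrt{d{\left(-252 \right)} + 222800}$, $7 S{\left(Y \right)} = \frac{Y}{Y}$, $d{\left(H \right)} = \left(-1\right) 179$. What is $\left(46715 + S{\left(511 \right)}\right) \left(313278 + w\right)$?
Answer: $14634826524 + \frac{327006 \sqrt{222621}}{7} \approx 1.4657 \cdot 10^{10}$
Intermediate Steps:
$d{\left(H \right)} = -179$
$S{\left(Y \right)} = \frac{1}{7}$ ($S{\left(Y \right)} = \frac{Y \frac{1}{Y}}{7} = \frac{1}{7} \cdot 1 = \frac{1}{7}$)
$w = \sqrt{222621}$ ($w = \sqrt{-179 + 222800} = \sqrt{222621} \approx 471.83$)
$\left(46715 + S{\left(511 \right)}\right) \left(313278 + w\right) = \left(46715 + \frac{1}{7}\right) \left(313278 + \sqrt{222621}\right) = \frac{327006 \left(313278 + \sqrt{222621}\right)}{7} = 14634826524 + \frac{327006 \sqrt{222621}}{7}$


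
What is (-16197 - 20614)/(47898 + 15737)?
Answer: -36811/63635 ≈ -0.57847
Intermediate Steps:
(-16197 - 20614)/(47898 + 15737) = -36811/63635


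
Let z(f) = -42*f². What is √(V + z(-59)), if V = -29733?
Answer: I*√175935 ≈ 419.45*I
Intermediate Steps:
√(V + z(-59)) = √(-29733 - 42*(-59)²) = √(-29733 - 42*3481) = √(-29733 - 146202) = √(-175935) = I*√175935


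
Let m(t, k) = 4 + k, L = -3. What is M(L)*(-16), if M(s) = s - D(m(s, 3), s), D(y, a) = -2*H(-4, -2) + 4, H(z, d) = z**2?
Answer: -400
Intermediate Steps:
D(y, a) = -28 (D(y, a) = -2*(-4)**2 + 4 = -2*16 + 4 = -32 + 4 = -28)
M(s) = 28 + s (M(s) = s - 1*(-28) = s + 28 = 28 + s)
M(L)*(-16) = (28 - 3)*(-16) = 25*(-16) = -400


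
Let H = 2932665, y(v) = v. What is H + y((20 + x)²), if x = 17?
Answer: 2934034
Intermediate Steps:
H + y((20 + x)²) = 2932665 + (20 + 17)² = 2932665 + 37² = 2932665 + 1369 = 2934034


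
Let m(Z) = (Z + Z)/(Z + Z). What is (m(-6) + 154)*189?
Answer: 29295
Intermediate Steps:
m(Z) = 1 (m(Z) = (2*Z)/((2*Z)) = (2*Z)*(1/(2*Z)) = 1)
(m(-6) + 154)*189 = (1 + 154)*189 = 155*189 = 29295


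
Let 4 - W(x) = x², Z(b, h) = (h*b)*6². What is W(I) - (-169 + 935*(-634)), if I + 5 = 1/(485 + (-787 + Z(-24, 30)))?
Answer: 407700186366171/687593284 ≈ 5.9294e+5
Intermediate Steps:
Z(b, h) = 36*b*h (Z(b, h) = (b*h)*36 = 36*b*h)
I = -131111/26222 (I = -5 + 1/(485 + (-787 + 36*(-24)*30)) = -5 + 1/(485 + (-787 - 25920)) = -5 + 1/(485 - 26707) = -5 + 1/(-26222) = -5 - 1/26222 = -131111/26222 ≈ -5.0000)
W(x) = 4 - x²
W(I) - (-169 + 935*(-634)) = (4 - (-131111/26222)²) - (-169 + 935*(-634)) = (4 - 1*17190094321/687593284) - (-169 - 592790) = (4 - 17190094321/687593284) - 1*(-592959) = -14439721185/687593284 + 592959 = 407700186366171/687593284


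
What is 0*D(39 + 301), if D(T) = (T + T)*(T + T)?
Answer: 0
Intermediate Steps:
D(T) = 4*T² (D(T) = (2*T)*(2*T) = 4*T²)
0*D(39 + 301) = 0*(4*(39 + 301)²) = 0*(4*340²) = 0*(4*115600) = 0*462400 = 0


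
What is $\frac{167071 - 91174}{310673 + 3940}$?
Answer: $\frac{8433}{34957} \approx 0.24124$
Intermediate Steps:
$\frac{167071 - 91174}{310673 + 3940} = \frac{75897}{314613} = 75897 \cdot \frac{1}{314613} = \frac{8433}{34957}$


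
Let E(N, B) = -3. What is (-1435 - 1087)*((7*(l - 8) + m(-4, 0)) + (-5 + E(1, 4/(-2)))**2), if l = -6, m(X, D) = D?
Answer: 85748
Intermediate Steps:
(-1435 - 1087)*((7*(l - 8) + m(-4, 0)) + (-5 + E(1, 4/(-2)))**2) = (-1435 - 1087)*((7*(-6 - 8) + 0) + (-5 - 3)**2) = -2522*((7*(-14) + 0) + (-8)**2) = -2522*((-98 + 0) + 64) = -2522*(-98 + 64) = -2522*(-34) = 85748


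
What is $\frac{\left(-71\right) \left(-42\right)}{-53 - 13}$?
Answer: $- \frac{497}{11} \approx -45.182$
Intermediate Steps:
$\frac{\left(-71\right) \left(-42\right)}{-53 - 13} = \frac{2982}{-66} = 2982 \left(- \frac{1}{66}\right) = - \frac{497}{11}$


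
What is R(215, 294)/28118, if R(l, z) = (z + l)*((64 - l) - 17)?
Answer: -42756/14059 ≈ -3.0412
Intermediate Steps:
R(l, z) = (47 - l)*(l + z) (R(l, z) = (l + z)*(47 - l) = (47 - l)*(l + z))
R(215, 294)/28118 = (-1*215² + 47*215 + 47*294 - 1*215*294)/28118 = (-1*46225 + 10105 + 13818 - 63210)*(1/28118) = (-46225 + 10105 + 13818 - 63210)*(1/28118) = -85512*1/28118 = -42756/14059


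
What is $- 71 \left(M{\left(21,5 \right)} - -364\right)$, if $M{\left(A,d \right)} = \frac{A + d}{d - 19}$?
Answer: $- \frac{179985}{7} \approx -25712.0$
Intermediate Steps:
$M{\left(A,d \right)} = \frac{A + d}{-19 + d}$
$- 71 \left(M{\left(21,5 \right)} - -364\right) = - 71 \left(\frac{21 + 5}{-19 + 5} - -364\right) = - 71 \left(\frac{1}{-14} \cdot 26 + 364\right) = - 71 \left(\left(- \frac{1}{14}\right) 26 + 364\right) = - 71 \left(- \frac{13}{7} + 364\right) = \left(-71\right) \frac{2535}{7} = - \frac{179985}{7}$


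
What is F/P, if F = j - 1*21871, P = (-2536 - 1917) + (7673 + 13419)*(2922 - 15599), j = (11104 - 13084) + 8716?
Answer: 15135/267387737 ≈ 5.6603e-5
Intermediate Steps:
j = 6736 (j = -1980 + 8716 = 6736)
P = -267387737 (P = -4453 + 21092*(-12677) = -4453 - 267383284 = -267387737)
F = -15135 (F = 6736 - 1*21871 = 6736 - 21871 = -15135)
F/P = -15135/(-267387737) = -15135*(-1/267387737) = 15135/267387737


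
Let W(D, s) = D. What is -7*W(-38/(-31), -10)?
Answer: -266/31 ≈ -8.5806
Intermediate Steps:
-7*W(-38/(-31), -10) = -(-266)/(-31) = -(-266)*(-1)/31 = -7*38/31 = -266/31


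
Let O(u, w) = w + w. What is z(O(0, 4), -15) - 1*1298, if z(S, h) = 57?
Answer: -1241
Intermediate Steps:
O(u, w) = 2*w
z(O(0, 4), -15) - 1*1298 = 57 - 1*1298 = 57 - 1298 = -1241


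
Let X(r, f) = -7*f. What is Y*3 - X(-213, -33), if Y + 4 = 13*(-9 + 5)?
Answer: -399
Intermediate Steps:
Y = -56 (Y = -4 + 13*(-9 + 5) = -4 + 13*(-4) = -4 - 52 = -56)
Y*3 - X(-213, -33) = -56*3 - (-7)*(-33) = -168 - 1*231 = -168 - 231 = -399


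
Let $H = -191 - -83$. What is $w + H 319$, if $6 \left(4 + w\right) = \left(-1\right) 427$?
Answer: $- \frac{207163}{6} \approx -34527.0$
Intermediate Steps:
$w = - \frac{451}{6}$ ($w = -4 + \frac{\left(-1\right) 427}{6} = -4 + \frac{1}{6} \left(-427\right) = -4 - \frac{427}{6} = - \frac{451}{6} \approx -75.167$)
$H = -108$ ($H = -191 + 83 = -108$)
$w + H 319 = - \frac{451}{6} - 34452 = - \frac{207163}{6}$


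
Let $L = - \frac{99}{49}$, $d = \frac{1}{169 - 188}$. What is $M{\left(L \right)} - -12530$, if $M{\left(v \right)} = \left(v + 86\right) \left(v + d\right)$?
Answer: $\frac{563664120}{45619} \approx 12356.0$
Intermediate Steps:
$d = - \frac{1}{19}$ ($d = \frac{1}{-19} = - \frac{1}{19} \approx -0.052632$)
$L = - \frac{99}{49}$ ($L = \left(-99\right) \frac{1}{49} = - \frac{99}{49} \approx -2.0204$)
$M{\left(v \right)} = \left(86 + v\right) \left(- \frac{1}{19} + v\right)$ ($M{\left(v \right)} = \left(v + 86\right) \left(v - \frac{1}{19}\right) = \left(86 + v\right) \left(- \frac{1}{19} + v\right)$)
$M{\left(L \right)} - -12530 = \left(- \frac{86}{19} + \left(- \frac{99}{49}\right)^{2} + \frac{1633}{19} \left(- \frac{99}{49}\right)\right) - -12530 = \left(- \frac{86}{19} + \frac{9801}{2401} - \frac{161667}{931}\right) + 12530 = - \frac{7941950}{45619} + 12530 = \frac{563664120}{45619}$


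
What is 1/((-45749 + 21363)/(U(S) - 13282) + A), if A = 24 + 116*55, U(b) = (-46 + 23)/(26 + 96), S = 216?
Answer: 1620427/10380189600 ≈ 0.00015611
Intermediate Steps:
U(b) = -23/122
A = 6404 (A = 24 + 6380 = 6404)
1/((-45749 + 21363)/(U(S) - 13282) + A) = 1/((-45749 + 21363)/(-23/122 - 13282) + 6404) = 1/(-24386/(-1620427/122) + 6404) = 1/(-24386*(-122/1620427) + 6404) = 1/(2975092/1620427 + 6404) = 1/(10380189600/1620427) = 1620427/10380189600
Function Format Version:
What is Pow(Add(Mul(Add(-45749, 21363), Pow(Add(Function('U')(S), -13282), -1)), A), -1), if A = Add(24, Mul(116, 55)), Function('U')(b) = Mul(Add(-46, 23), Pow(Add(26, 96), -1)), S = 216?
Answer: Rational(1620427, 10380189600) ≈ 0.00015611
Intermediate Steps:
Function('U')(b) = Rational(-23, 122) (Function('U')(b) = Mul(-23, Pow(122, -1)) = Mul(-23, Rational(1, 122)) = Rational(-23, 122))
A = 6404 (A = Add(24, 6380) = 6404)
Pow(Add(Mul(Add(-45749, 21363), Pow(Add(Function('U')(S), -13282), -1)), A), -1) = Pow(Add(Mul(Add(-45749, 21363), Pow(Add(Rational(-23, 122), -13282), -1)), 6404), -1) = Pow(Add(Mul(-24386, Pow(Rational(-1620427, 122), -1)), 6404), -1) = Pow(Add(Mul(-24386, Rational(-122, 1620427)), 6404), -1) = Pow(Add(Rational(2975092, 1620427), 6404), -1) = Pow(Rational(10380189600, 1620427), -1) = Rational(1620427, 10380189600)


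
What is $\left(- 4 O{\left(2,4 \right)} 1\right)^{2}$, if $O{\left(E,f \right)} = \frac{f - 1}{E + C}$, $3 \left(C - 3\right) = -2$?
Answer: $\frac{1296}{169} \approx 7.6686$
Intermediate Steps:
$C = \frac{7}{3}$ ($C = 3 + \frac{1}{3} \left(-2\right) = 3 - \frac{2}{3} = \frac{7}{3} \approx 2.3333$)
$O{\left(E,f \right)} = \frac{-1 + f}{\frac{7}{3} + E}$ ($O{\left(E,f \right)} = \frac{f - 1}{E + \frac{7}{3}} = \frac{-1 + f}{\frac{7}{3} + E}$)
$\left(- 4 O{\left(2,4 \right)} 1\right)^{2} = \left(- 4 \frac{3 \left(-1 + 4\right)}{7 + 3 \cdot 2} \cdot 1\right)^{2} = \left(- 4 \cdot 3 \frac{1}{7 + 6} \cdot 3 \cdot 1\right)^{2} = \left(- 4 \cdot 3 \cdot \frac{1}{13} \cdot 3 \cdot 1\right)^{2} = \left(\left(-4\right) \frac{9}{13} \cdot 1\right)^{2} = \left(\left(- \frac{36}{13}\right) 1\right)^{2} = \left(- \frac{36}{13}\right)^{2} = \frac{1296}{169}$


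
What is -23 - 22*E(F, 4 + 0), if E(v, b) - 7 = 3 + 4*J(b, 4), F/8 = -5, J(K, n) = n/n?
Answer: -331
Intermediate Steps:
J(K, n) = 1
F = -40 (F = 8*(-5) = -40)
E(v, b) = 14 (E(v, b) = 7 + (3 + 4*1) = 7 + (3 + 4) = 7 + 7 = 14)
-23 - 22*E(F, 4 + 0) = -23 - 22*14 = -23 - 308 = -331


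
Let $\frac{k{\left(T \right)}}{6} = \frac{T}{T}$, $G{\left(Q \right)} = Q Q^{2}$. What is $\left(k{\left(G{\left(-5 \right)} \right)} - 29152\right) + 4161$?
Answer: $-24985$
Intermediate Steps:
$G{\left(Q \right)} = Q^{3}$
$k{\left(T \right)} = 6$ ($k{\left(T \right)} = 6 \frac{T}{T} = 6 \cdot 1 = 6$)
$\left(k{\left(G{\left(-5 \right)} \right)} - 29152\right) + 4161 = \left(6 - 29152\right) + 4161 = -29146 + 4161 = -24985$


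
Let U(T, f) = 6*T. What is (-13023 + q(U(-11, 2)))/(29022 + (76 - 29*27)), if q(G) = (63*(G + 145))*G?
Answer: -68301/5663 ≈ -12.061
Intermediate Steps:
q(G) = G*(9135 + 63*G) (q(G) = (63*(145 + G))*G = (9135 + 63*G)*G = G*(9135 + 63*G))
(-13023 + q(U(-11, 2)))/(29022 + (76 - 29*27)) = (-13023 + 63*(6*(-11))*(145 + 6*(-11)))/(29022 + (76 - 29*27)) = (-13023 + 63*(-66)*(145 - 66))/(29022 + (76 - 783)) = (-13023 + 63*(-66)*79)/(29022 - 707) = (-13023 - 328482)/28315 = -341505*1/28315 = -68301/5663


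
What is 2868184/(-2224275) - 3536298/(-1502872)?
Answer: 37821125633/35561708700 ≈ 1.0635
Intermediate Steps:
2868184/(-2224275) - 3536298/(-1502872) = 2868184*(-1/2224275) - 3536298*(-1/1502872) = -2868184/2224275 + 1768149/751436 = 37821125633/35561708700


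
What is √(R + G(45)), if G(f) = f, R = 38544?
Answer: √38589 ≈ 196.44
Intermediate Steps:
√(R + G(45)) = √(38544 + 45) = √38589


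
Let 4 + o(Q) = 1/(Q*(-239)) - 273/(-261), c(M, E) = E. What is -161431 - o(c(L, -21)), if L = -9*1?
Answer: -23496013549/145551 ≈ -1.6143e+5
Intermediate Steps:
L = -9
o(Q) = -257/87 - 1/(239*Q) (o(Q) = -4 + (1/(Q*(-239)) - 273/(-261)) = -4 + (-1/239/Q - 273*(-1/261)) = -4 + (-1/(239*Q) + 91/87) = -4 + (91/87 - 1/(239*Q)) = -257/87 - 1/(239*Q))
-161431 - o(c(L, -21)) = -161431 - (-87 - 61423*(-21))/(20793*(-21)) = -161431 - (-1)*(-87 + 1289883)/(20793*21) = -161431 - (-1)*1289796/(20793*21) = -161431 - 1*(-429932/145551) = -161431 + 429932/145551 = -23496013549/145551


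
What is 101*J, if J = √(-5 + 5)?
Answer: 0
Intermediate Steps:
J = 0 (J = √0 = 0)
101*J = 101*0 = 0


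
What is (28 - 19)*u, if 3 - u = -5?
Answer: 72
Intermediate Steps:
u = 8 (u = 3 - 1*(-5) = 3 + 5 = 8)
(28 - 19)*u = (28 - 19)*8 = 9*8 = 72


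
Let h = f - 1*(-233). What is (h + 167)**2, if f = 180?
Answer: 336400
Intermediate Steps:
h = 413 (h = 180 - 1*(-233) = 180 + 233 = 413)
(h + 167)**2 = (413 + 167)**2 = 580**2 = 336400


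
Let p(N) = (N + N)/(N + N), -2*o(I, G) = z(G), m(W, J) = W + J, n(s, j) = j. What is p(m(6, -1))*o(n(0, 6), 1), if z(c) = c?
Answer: -1/2 ≈ -0.50000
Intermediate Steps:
m(W, J) = J + W
o(I, G) = -G/2
p(N) = 1 (p(N) = (2*N)/((2*N)) = (2*N)*(1/(2*N)) = 1)
p(m(6, -1))*o(n(0, 6), 1) = 1*(-1/2*1) = 1*(-1/2) = -1/2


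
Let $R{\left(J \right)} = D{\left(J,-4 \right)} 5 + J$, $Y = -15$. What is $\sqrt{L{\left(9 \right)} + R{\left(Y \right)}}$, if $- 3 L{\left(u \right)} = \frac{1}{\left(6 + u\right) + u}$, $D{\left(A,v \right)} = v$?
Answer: $\frac{i \sqrt{5042}}{12} \approx 5.9173 i$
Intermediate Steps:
$R{\left(J \right)} = -20 + J$ ($R{\left(J \right)} = \left(-4\right) 5 + J = -20 + J$)
$L{\left(u \right)} = - \frac{1}{3 \left(6 + 2 u\right)}$ ($L{\left(u \right)} = - \frac{1}{3 \left(\left(6 + u\right) + u\right)} = - \frac{1}{3 \left(6 + 2 u\right)}$)
$\sqrt{L{\left(9 \right)} + R{\left(Y \right)}} = \sqrt{- \frac{1}{18 + 6 \cdot 9} - 35} = \sqrt{- \frac{1}{18 + 54} - 35} = \sqrt{- \frac{1}{72} - 35} = \sqrt{- \frac{2521}{72}} = \frac{i \sqrt{5042}}{12}$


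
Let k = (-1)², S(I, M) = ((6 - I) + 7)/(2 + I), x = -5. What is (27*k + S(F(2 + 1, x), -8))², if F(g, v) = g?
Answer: 841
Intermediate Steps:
S(I, M) = (13 - I)/(2 + I)
k = 1
(27*k + S(F(2 + 1, x), -8))² = (27*1 + (13 - (2 + 1))/(2 + (2 + 1)))² = (27 + (13 - 1*3)/(2 + 3))² = (27 + (13 - 3)/5)² = (27 + (⅕)*10)² = (27 + 2)² = 29² = 841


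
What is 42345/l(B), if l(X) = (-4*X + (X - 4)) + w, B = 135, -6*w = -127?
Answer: -254070/2327 ≈ -109.18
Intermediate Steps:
w = 127/6 (w = -1/6*(-127) = 127/6 ≈ 21.167)
l(X) = 103/6 - 3*X (l(X) = (-4*X + (X - 4)) + 127/6 = (-4*X + (-4 + X)) + 127/6 = (-4 - 3*X) + 127/6 = 103/6 - 3*X)
42345/l(B) = 42345/(103/6 - 3*135) = 42345/(103/6 - 405) = 42345/(-2327/6) = 42345*(-6/2327) = -254070/2327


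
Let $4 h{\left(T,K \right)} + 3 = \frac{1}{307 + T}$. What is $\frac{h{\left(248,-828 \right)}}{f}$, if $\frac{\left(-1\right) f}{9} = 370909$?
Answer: $\frac{416}{1852690455} \approx 2.2454 \cdot 10^{-7}$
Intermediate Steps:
$h{\left(T,K \right)} = - \frac{3}{4} + \frac{1}{4 \left(307 + T\right)}$
$f = -3338181$ ($f = \left(-9\right) 370909 = -3338181$)
$\frac{h{\left(248,-828 \right)}}{f} = \frac{\frac{1}{4} \frac{1}{307 + 248} \left(-920 - 744\right)}{-3338181} = \frac{-920 - 744}{4 \cdot 555} \left(- \frac{1}{3338181}\right) = \frac{1}{4} \cdot \frac{1}{555} \left(-1664\right) \left(- \frac{1}{3338181}\right) = \left(- \frac{416}{555}\right) \left(- \frac{1}{3338181}\right) = \frac{416}{1852690455}$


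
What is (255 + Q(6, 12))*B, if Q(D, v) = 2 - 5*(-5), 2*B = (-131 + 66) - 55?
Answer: -16920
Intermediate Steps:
B = -60 (B = ((-131 + 66) - 55)/2 = (-65 - 55)/2 = (1/2)*(-120) = -60)
Q(D, v) = 27 (Q(D, v) = 2 + 25 = 27)
(255 + Q(6, 12))*B = (255 + 27)*(-60) = 282*(-60) = -16920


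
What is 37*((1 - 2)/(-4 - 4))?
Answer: 37/8 ≈ 4.6250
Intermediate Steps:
37*((1 - 2)/(-4 - 4)) = 37*(-1/(-8)) = 37*(-1*(-⅛)) = 37*(⅛) = 37/8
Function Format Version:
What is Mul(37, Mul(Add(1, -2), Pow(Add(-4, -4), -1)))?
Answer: Rational(37, 8) ≈ 4.6250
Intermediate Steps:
Mul(37, Mul(Add(1, -2), Pow(Add(-4, -4), -1))) = Mul(37, Mul(-1, Pow(-8, -1))) = Mul(37, Mul(-1, Rational(-1, 8))) = Mul(37, Rational(1, 8)) = Rational(37, 8)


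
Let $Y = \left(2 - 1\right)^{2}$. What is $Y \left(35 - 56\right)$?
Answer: $-21$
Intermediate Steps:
$Y = 1$ ($Y = 1^{2} = 1$)
$Y \left(35 - 56\right) = 1 \left(35 - 56\right) = 1 \left(-21\right) = -21$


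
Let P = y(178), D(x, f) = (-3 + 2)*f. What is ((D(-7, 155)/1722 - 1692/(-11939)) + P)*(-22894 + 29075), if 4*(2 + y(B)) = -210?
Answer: -494215158278/1468497 ≈ -3.3655e+5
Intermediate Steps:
D(x, f) = -f
y(B) = -109/2 (y(B) = -2 + (1/4)*(-210) = -2 - 105/2 = -109/2)
P = -109/2 ≈ -54.500
((D(-7, 155)/1722 - 1692/(-11939)) + P)*(-22894 + 29075) = ((-1*155/1722 - 1692/(-11939)) - 109/2)*(-22894 + 29075) = ((-155*1/1722 - 1692*(-1/11939)) - 109/2)*6181 = ((-155/1722 + 1692/11939) - 109/2)*6181 = (1063079/20558958 - 109/2)*6181 = -559700066/10279479*6181 = -494215158278/1468497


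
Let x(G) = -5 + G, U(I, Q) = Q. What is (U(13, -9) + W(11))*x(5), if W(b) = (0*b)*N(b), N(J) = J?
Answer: 0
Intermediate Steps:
W(b) = 0 (W(b) = (0*b)*b = 0*b = 0)
(U(13, -9) + W(11))*x(5) = (-9 + 0)*(-5 + 5) = -9*0 = 0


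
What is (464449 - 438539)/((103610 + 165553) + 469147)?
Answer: 2591/73831 ≈ 0.035094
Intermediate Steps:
(464449 - 438539)/((103610 + 165553) + 469147) = 25910/(269163 + 469147) = 25910/738310 = 25910*(1/738310) = 2591/73831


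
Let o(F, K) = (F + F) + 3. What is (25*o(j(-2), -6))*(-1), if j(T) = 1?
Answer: -125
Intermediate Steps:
o(F, K) = 3 + 2*F (o(F, K) = 2*F + 3 = 3 + 2*F)
(25*o(j(-2), -6))*(-1) = (25*(3 + 2*1))*(-1) = (25*(3 + 2))*(-1) = (25*5)*(-1) = 125*(-1) = -125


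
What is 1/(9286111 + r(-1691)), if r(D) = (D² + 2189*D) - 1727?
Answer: 1/8442266 ≈ 1.1845e-7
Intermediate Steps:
r(D) = -1727 + D² + 2189*D
1/(9286111 + r(-1691)) = 1/(9286111 + (-1727 + (-1691)² + 2189*(-1691))) = 1/(9286111 + (-1727 + 2859481 - 3701599)) = 1/(9286111 - 843845) = 1/8442266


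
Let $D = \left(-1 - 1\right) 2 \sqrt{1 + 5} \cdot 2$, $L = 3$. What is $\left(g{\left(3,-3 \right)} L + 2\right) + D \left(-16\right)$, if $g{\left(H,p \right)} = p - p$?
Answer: $2 + 128 \sqrt{6} \approx 315.53$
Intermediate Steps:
$g{\left(H,p \right)} = 0$
$D = - 8 \sqrt{6}$ ($D = \left(-2\right) 2 \sqrt{6} \cdot 2 = - 4 \sqrt{6} \cdot 2 = - 8 \sqrt{6} \approx -19.596$)
$\left(g{\left(3,-3 \right)} L + 2\right) + D \left(-16\right) = \left(0 \cdot 3 + 2\right) + - 8 \sqrt{6} \left(-16\right) = \left(0 + 2\right) + 128 \sqrt{6} = 2 + 128 \sqrt{6}$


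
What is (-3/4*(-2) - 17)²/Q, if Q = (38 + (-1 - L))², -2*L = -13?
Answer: 961/3721 ≈ 0.25826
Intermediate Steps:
L = 13/2 (L = -½*(-13) = 13/2 ≈ 6.5000)
Q = 3721/4 (Q = (38 + (-1 - 1*13/2))² = (38 + (-1 - 13/2))² = (38 - 15/2)² = (61/2)² = 3721/4 ≈ 930.25)
(-3/4*(-2) - 17)²/Q = (-3/4*(-2) - 17)²/(3721/4) = (-3*¼*(-2) - 17)²*(4/3721) = (-¾*(-2) - 17)²*(4/3721) = (3/2 - 17)²*(4/3721) = (-31/2)²*(4/3721) = (961/4)*(4/3721) = 961/3721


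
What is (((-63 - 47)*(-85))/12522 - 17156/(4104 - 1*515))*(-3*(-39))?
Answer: -3534770499/7490243 ≈ -471.92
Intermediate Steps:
(((-63 - 47)*(-85))/12522 - 17156/(4104 - 1*515))*(-3*(-39)) = (-110*(-85)*(1/12522) - 17156/(4104 - 515))*117 = (9350*(1/12522) - 17156/3589)*117 = (4675/6261 - 17156*1/3589)*117 = (4675/6261 - 17156/3589)*117 = -90635141/22470729*117 = -3534770499/7490243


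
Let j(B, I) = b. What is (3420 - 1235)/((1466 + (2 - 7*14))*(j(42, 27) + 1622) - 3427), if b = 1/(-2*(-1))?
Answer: 2185/2219398 ≈ 0.00098450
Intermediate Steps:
b = 1/2 ≈ 0.50000
j(B, I) = 1/2
(3420 - 1235)/((1466 + (2 - 7*14))*(j(42, 27) + 1622) - 3427) = (3420 - 1235)/((1466 + (2 - 7*14))*(1/2 + 1622) - 3427) = 2185/((1466 + (2 - 98))*(3245/2) - 3427) = 2185/((1466 - 96)*(3245/2) - 3427) = 2185/(1370*(3245/2) - 3427) = 2185/(2222825 - 3427) = 2185/2219398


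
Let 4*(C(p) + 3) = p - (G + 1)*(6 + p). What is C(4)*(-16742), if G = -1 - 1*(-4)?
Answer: 200904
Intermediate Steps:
G = 3 (G = -1 + 4 = 3)
C(p) = -9 - 3*p/4 (C(p) = -3 + (p - (3 + 1)*(6 + p))/4 = -3 + (p - 4*(6 + p))/4 = -3 + (p - (24 + 4*p))/4 = -3 + (p + (-24 - 4*p))/4 = -3 + (-24 - 3*p)/4 = -3 + (-6 - 3*p/4) = -9 - 3*p/4)
C(4)*(-16742) = (-9 - 3/4*4)*(-16742) = (-9 - 3)*(-16742) = -12*(-16742) = 200904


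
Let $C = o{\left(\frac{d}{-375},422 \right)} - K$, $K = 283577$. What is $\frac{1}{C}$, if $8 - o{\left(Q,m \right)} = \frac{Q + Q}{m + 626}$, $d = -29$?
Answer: $- \frac{196500}{55721308529} \approx -3.5265 \cdot 10^{-6}$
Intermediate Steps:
$o{\left(Q,m \right)} = 8 - \frac{2 Q}{626 + m}$ ($o{\left(Q,m \right)} = 8 - \frac{Q + Q}{m + 626} = 8 - \frac{2 Q}{626 + m}$)
$C = - \frac{55721308529}{196500}$ ($C = \frac{2 \left(2504 - - \frac{29}{-375} + 4 \cdot 422\right)}{626 + 422} - 283577 = \frac{2 \left(2504 - \left(-29\right) \left(- \frac{1}{375}\right) + 1688\right)}{1048} - 283577 = 2 \cdot \frac{1}{1048} \left(2504 - \frac{29}{375} + 1688\right) - 283577 = 2 \cdot \frac{1}{1048} \cdot \frac{1571971}{375} - 283577 = \frac{1571971}{196500} - 283577 = - \frac{55721308529}{196500} \approx -2.8357 \cdot 10^{5}$)
$\frac{1}{C} = \frac{1}{- \frac{55721308529}{196500}} = - \frac{196500}{55721308529}$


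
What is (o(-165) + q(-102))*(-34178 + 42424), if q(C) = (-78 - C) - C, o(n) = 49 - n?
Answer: 2803640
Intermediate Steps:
q(C) = -78 - 2*C
(o(-165) + q(-102))*(-34178 + 42424) = ((49 - 1*(-165)) + (-78 - 2*(-102)))*(-34178 + 42424) = ((49 + 165) + (-78 + 204))*8246 = (214 + 126)*8246 = 340*8246 = 2803640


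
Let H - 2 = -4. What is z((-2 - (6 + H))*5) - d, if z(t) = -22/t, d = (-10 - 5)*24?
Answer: 5411/15 ≈ 360.73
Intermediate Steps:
H = -2 (H = 2 - 4 = -2)
d = -360 (d = -15*24 = -360)
z((-2 - (6 + H))*5) - d = -22*1/(5*(-2 - (6 - 2))) - 1*(-360) = -22*1/(5*(-2 - 1*4)) + 360 = -22*1/(5*(-2 - 4)) + 360 = -22/((-6*5)) + 360 = -22/(-30) + 360 = -22*(-1/30) + 360 = 11/15 + 360 = 5411/15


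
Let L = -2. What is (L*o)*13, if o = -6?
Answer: 156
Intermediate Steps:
(L*o)*13 = -2*(-6)*13 = 12*13 = 156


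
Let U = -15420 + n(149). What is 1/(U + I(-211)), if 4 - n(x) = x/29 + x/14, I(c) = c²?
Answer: 406/11810223 ≈ 3.4377e-5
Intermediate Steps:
n(x) = 4 - 43*x/406 (n(x) = 4 - (x/29 + x/14) = 4 - 43*x/406)
U = -6265303/406 (U = -15420 + (4 - 43/406*149) = -15420 + (4 - 6407/406) = -15420 - 4783/406 = -6265303/406 ≈ -15432.)
1/(U + I(-211)) = 1/(-6265303/406 + (-211)²) = 1/(-6265303/406 + 44521) = 1/(11810223/406) = 406/11810223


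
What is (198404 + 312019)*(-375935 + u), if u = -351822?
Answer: -371463911211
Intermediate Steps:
(198404 + 312019)*(-375935 + u) = (198404 + 312019)*(-375935 - 351822) = 510423*(-727757) = -371463911211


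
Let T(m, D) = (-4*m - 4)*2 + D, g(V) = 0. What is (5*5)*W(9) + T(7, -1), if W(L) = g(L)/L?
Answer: -65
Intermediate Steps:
T(m, D) = -8 + D - 8*m (T(m, D) = (-4 - 4*m)*2 + D = (-8 - 8*m) + D = -8 + D - 8*m)
W(L) = 0 (W(L) = 0/L = 0)
(5*5)*W(9) + T(7, -1) = (5*5)*0 + (-8 - 1 - 8*7) = 25*0 + (-8 - 1 - 56) = 0 - 65 = -65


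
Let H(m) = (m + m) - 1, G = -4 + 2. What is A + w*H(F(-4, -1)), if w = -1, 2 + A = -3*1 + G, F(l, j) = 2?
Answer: -10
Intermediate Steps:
G = -2
H(m) = -1 + 2*m (H(m) = 2*m - 1 = -1 + 2*m)
A = -7 (A = -2 + (-3*1 - 2) = -2 + (-3 - 2) = -2 - 5 = -7)
A + w*H(F(-4, -1)) = -7 - (-1 + 2*2) = -7 - (-1 + 4) = -7 - 1*3 = -7 - 3 = -10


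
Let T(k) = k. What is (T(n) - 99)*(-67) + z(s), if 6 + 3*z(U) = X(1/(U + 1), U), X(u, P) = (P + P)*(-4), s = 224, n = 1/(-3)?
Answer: 6056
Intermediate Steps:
n = -⅓ ≈ -0.33333
X(u, P) = -8*P (X(u, P) = (2*P)*(-4) = -8*P)
z(U) = -2 - 8*U/3 (z(U) = -2 + (-8*U)/3 = -2 - 8*U/3)
(T(n) - 99)*(-67) + z(s) = (-⅓ - 99)*(-67) + (-2 - 8/3*224) = -298/3*(-67) + (-2 - 1792/3) = 19966/3 - 1798/3 = 6056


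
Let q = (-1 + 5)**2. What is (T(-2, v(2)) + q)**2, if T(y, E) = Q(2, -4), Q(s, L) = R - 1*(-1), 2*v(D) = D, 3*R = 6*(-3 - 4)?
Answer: 9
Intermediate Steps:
R = -14 (R = (6*(-3 - 4))/3 = (6*(-7))/3 = (1/3)*(-42) = -14)
v(D) = D/2
Q(s, L) = -13 (Q(s, L) = -14 - 1*(-1) = -14 + 1 = -13)
T(y, E) = -13
q = 16 (q = 4**2 = 16)
(T(-2, v(2)) + q)**2 = (-13 + 16)**2 = 3**2 = 9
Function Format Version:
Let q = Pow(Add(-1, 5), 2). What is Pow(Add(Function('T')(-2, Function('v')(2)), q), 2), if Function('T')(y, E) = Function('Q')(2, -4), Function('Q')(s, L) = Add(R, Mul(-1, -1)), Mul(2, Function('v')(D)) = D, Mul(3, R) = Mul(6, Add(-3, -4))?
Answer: 9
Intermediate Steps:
R = -14 (R = Mul(Rational(1, 3), Mul(6, Add(-3, -4))) = Mul(Rational(1, 3), Mul(6, -7)) = Mul(Rational(1, 3), -42) = -14)
Function('v')(D) = Mul(Rational(1, 2), D)
Function('Q')(s, L) = -13 (Function('Q')(s, L) = Add(-14, Mul(-1, -1)) = Add(-14, 1) = -13)
Function('T')(y, E) = -13
q = 16 (q = Pow(4, 2) = 16)
Pow(Add(Function('T')(-2, Function('v')(2)), q), 2) = Pow(Add(-13, 16), 2) = Pow(3, 2) = 9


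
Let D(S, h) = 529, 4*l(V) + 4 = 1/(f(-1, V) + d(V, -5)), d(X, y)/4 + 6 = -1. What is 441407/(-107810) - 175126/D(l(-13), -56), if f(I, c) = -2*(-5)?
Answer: -19113838363/57031490 ≈ -335.15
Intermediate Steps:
d(X, y) = -28 (d(X, y) = -24 + 4*(-1) = -24 - 4 = -28)
f(I, c) = 10
l(V) = -73/72 (l(V) = -1 + 1/(4*(10 - 28)) = -1 + (¼)/(-18) = -1 + (¼)*(-1/18) = -1 - 1/72 = -73/72)
441407/(-107810) - 175126/D(l(-13), -56) = 441407/(-107810) - 175126/529 = 441407*(-1/107810) - 175126*1/529 = -441407/107810 - 175126/529 = -19113838363/57031490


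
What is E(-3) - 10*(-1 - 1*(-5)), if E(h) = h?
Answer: -43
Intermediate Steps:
E(-3) - 10*(-1 - 1*(-5)) = -3 - 10*(-1 - 1*(-5)) = -3 - 10*(-1 + 5) = -3 - 10*4 = -3 - 40 = -43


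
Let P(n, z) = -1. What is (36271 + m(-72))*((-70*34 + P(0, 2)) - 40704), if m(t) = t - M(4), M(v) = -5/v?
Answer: -6238751085/4 ≈ -1.5597e+9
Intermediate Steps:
m(t) = 5/4 + t (m(t) = t - (-5)/4 = t - 1*(-5/4) = t + 5/4 = 5/4 + t)
(36271 + m(-72))*((-70*34 + P(0, 2)) - 40704) = (36271 + (5/4 - 72))*((-70*34 - 1) - 40704) = (36271 - 283/4)*((-2380 - 1) - 40704) = 144801*(-2381 - 40704)/4 = (144801/4)*(-43085) = -6238751085/4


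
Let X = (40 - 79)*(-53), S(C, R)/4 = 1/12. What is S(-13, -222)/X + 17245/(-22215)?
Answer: -7127602/9183681 ≈ -0.77612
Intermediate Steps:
S(C, R) = ⅓ (S(C, R) = 4/12 = 4*(1/12) = ⅓)
X = 2067 (X = -39*(-53) = 2067)
S(-13, -222)/X + 17245/(-22215) = (⅓)/2067 + 17245/(-22215) = (⅓)*(1/2067) + 17245*(-1/22215) = 1/6201 - 3449/4443 = -7127602/9183681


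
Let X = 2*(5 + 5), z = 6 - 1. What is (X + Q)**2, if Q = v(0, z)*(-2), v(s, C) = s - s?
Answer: 400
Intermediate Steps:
z = 5
v(s, C) = 0
X = 20 (X = 2*10 = 20)
Q = 0 (Q = 0*(-2) = 0)
(X + Q)**2 = (20 + 0)**2 = 20**2 = 400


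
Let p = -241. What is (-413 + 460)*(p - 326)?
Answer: -26649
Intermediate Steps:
(-413 + 460)*(p - 326) = (-413 + 460)*(-241 - 326) = 47*(-567) = -26649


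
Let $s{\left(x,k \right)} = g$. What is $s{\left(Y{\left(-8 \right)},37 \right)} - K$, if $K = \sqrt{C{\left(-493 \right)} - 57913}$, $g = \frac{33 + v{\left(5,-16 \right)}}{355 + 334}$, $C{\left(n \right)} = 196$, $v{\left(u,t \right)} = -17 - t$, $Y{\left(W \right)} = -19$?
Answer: $\frac{32}{689} - 33 i \sqrt{53} \approx 0.046444 - 240.24 i$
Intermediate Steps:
$g = \frac{32}{689}$ ($g = \frac{33 - 1}{355 + 334} = \frac{33 + \left(-17 + 16\right)}{689} = \left(33 - 1\right) \frac{1}{689} = 32 \cdot \frac{1}{689} = \frac{32}{689} \approx 0.046444$)
$K = 33 i \sqrt{53}$ ($K = \sqrt{196 - 57913} = \sqrt{-57717} = 33 i \sqrt{53} \approx 240.24 i$)
$s{\left(x,k \right)} = \frac{32}{689}$
$s{\left(Y{\left(-8 \right)},37 \right)} - K = \frac{32}{689} - 33 i \sqrt{53}$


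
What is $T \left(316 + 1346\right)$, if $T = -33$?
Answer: $-54846$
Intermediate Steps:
$T \left(316 + 1346\right) = - 33 \left(316 + 1346\right) = \left(-33\right) 1662 = -54846$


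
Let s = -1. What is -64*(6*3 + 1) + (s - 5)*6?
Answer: -1252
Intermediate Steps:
-64*(6*3 + 1) + (s - 5)*6 = -64*(6*3 + 1) + (-1 - 5)*6 = -64*(18 + 1) - 6*6 = -64*19 - 36 = -1216 - 36 = -1252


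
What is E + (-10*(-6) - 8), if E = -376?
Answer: -324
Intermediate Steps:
E + (-10*(-6) - 8) = -376 + (-10*(-6) - 8) = -376 + (60 - 8) = -376 + 52 = -324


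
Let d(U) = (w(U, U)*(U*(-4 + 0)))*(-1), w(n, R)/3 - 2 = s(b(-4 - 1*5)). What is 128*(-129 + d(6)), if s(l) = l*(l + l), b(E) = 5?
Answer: 462720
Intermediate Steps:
s(l) = 2*l² (s(l) = l*(2*l) = 2*l²)
w(n, R) = 156 (w(n, R) = 6 + 3*(2*5²) = 6 + 3*(2*25) = 6 + 3*50 = 6 + 150 = 156)
d(U) = 624*U (d(U) = (156*(U*(-4 + 0)))*(-1) = (156*(U*(-4)))*(-1) = (156*(-4*U))*(-1) = -624*U*(-1) = 624*U)
128*(-129 + d(6)) = 128*(-129 + 624*6) = 128*(-129 + 3744) = 128*3615 = 462720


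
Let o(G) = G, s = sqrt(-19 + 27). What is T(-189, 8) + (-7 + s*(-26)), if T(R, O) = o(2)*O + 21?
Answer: 30 - 52*sqrt(2) ≈ -43.539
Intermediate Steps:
s = 2*sqrt(2) (s = sqrt(8) = 2*sqrt(2) ≈ 2.8284)
T(R, O) = 21 + 2*O (T(R, O) = 2*O + 21 = 21 + 2*O)
T(-189, 8) + (-7 + s*(-26)) = (21 + 2*8) + (-7 + (2*sqrt(2))*(-26)) = (21 + 16) + (-7 - 52*sqrt(2)) = 37 + (-7 - 52*sqrt(2)) = 30 - 52*sqrt(2)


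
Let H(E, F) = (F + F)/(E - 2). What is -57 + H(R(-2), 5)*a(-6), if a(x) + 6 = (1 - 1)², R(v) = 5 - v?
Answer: -69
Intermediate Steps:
H(E, F) = 2*F/(-2 + E) (H(E, F) = (2*F)/(-2 + E) = 2*F/(-2 + E))
a(x) = -6 (a(x) = -6 + (1 - 1)² = -6 + 0² = -6 + 0 = -6)
-57 + H(R(-2), 5)*a(-6) = -57 + (2*5/(-2 + (5 - 1*(-2))))*(-6) = -57 + (2*5/(-2 + (5 + 2)))*(-6) = -57 + (2*5/(-2 + 7))*(-6) = -57 + (2*5/5)*(-6) = -57 + (2*5*(⅕))*(-6) = -57 + 2*(-6) = -57 - 12 = -69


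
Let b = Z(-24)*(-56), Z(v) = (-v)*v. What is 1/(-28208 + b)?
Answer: 1/4048 ≈ 0.00024704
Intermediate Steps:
Z(v) = -v**2
b = 32256 (b = -1*(-24)**2*(-56) = -1*576*(-56) = -576*(-56) = 32256)
1/(-28208 + b) = 1/(-28208 + 32256) = 1/4048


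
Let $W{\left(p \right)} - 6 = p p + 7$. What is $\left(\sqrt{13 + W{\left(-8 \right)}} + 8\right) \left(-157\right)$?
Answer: $-1256 - 471 \sqrt{10} \approx -2745.4$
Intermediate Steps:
$W{\left(p \right)} = 13 + p^{2}$ ($W{\left(p \right)} = 6 + \left(p p + 7\right) = 6 + \left(p^{2} + 7\right) = 6 + \left(7 + p^{2}\right) = 13 + p^{2}$)
$\left(\sqrt{13 + W{\left(-8 \right)}} + 8\right) \left(-157\right) = \left(\sqrt{13 + \left(13 + \left(-8\right)^{2}\right)} + 8\right) \left(-157\right) = \left(\sqrt{13 + \left(13 + 64\right)} + 8\right) \left(-157\right) = \left(\sqrt{13 + 77} + 8\right) \left(-157\right) = \left(\sqrt{90} + 8\right) \left(-157\right) = \left(3 \sqrt{10} + 8\right) \left(-157\right) = \left(8 + 3 \sqrt{10}\right) \left(-157\right) = -1256 - 471 \sqrt{10}$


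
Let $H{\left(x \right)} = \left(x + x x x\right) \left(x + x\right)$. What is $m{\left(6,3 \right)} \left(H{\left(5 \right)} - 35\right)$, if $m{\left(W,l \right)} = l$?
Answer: $3795$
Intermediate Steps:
$H{\left(x \right)} = 2 x \left(x + x^{3}\right)$ ($H{\left(x \right)} = \left(x + x^{2} x\right) 2 x = \left(x + x^{3}\right) 2 x = 2 x \left(x + x^{3}\right)$)
$m{\left(6,3 \right)} \left(H{\left(5 \right)} - 35\right) = 3 \left(2 \cdot 5^{2} \left(1 + 5^{2}\right) - 35\right) = 3 \left(2 \cdot 25 \left(1 + 25\right) - 35\right) = 3 \left(2 \cdot 25 \cdot 26 - 35\right) = 3 \left(1300 - 35\right) = 3 \cdot 1265 = 3795$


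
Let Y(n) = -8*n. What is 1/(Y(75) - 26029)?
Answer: -1/26629 ≈ -3.7553e-5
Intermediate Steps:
1/(Y(75) - 26029) = 1/(-8*75 - 26029) = 1/(-600 - 26029) = 1/(-26629) = -1/26629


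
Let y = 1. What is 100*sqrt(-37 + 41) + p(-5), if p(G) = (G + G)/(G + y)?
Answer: 405/2 ≈ 202.50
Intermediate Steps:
p(G) = 2*G/(1 + G) (p(G) = (G + G)/(G + 1) = (2*G)/(1 + G) = 2*G/(1 + G))
100*sqrt(-37 + 41) + p(-5) = 100*sqrt(-37 + 41) + 2*(-5)/(1 - 5) = 100*sqrt(4) + 2*(-5)/(-4) = 100*2 + 2*(-5)*(-1/4) = 200 + 5/2 = 405/2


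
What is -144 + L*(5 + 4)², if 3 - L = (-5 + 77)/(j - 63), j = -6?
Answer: 4221/23 ≈ 183.52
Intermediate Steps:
L = 93/23 (L = 3 - (-5 + 77)/(-6 - 63) = 3 - 72/(-69) = 3 - 72*(-1)/69 = 3 - 1*(-24/23) = 3 + 24/23 = 93/23 ≈ 4.0435)
-144 + L*(5 + 4)² = -144 + 93*(5 + 4)²/23 = -144 + (93/23)*9² = -144 + (93/23)*81 = -144 + 7533/23 = 4221/23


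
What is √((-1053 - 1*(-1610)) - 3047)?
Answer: I*√2490 ≈ 49.9*I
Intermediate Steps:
√((-1053 - 1*(-1610)) - 3047) = √((-1053 + 1610) - 3047) = √(557 - 3047) = √(-2490) = I*√2490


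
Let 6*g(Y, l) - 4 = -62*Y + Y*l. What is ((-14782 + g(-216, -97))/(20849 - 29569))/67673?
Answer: 6793/442581420 ≈ 1.5349e-5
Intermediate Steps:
g(Y, l) = 2/3 - 31*Y/3 + Y*l/6 (g(Y, l) = 2/3 + (-62*Y + Y*l)/6 = 2/3 + (-31*Y/3 + Y*l/6) = 2/3 - 31*Y/3 + Y*l/6)
((-14782 + g(-216, -97))/(20849 - 29569))/67673 = ((-14782 + (2/3 - 31/3*(-216) + (1/6)*(-216)*(-97)))/(20849 - 29569))/67673 = ((-14782 + (2/3 + 2232 + 3492))/(-8720))*(1/67673) = ((-14782 + 17174/3)*(-1/8720))*(1/67673) = -27172/3*(-1/8720)*(1/67673) = (6793/6540)*(1/67673) = 6793/442581420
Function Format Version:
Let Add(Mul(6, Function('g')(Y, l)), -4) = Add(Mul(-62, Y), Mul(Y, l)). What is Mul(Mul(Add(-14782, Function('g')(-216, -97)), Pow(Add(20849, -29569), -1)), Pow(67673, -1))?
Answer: Rational(6793, 442581420) ≈ 1.5349e-5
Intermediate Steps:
Function('g')(Y, l) = Add(Rational(2, 3), Mul(Rational(-31, 3), Y), Mul(Rational(1, 6), Y, l)) (Function('g')(Y, l) = Add(Rational(2, 3), Mul(Rational(1, 6), Add(Mul(-62, Y), Mul(Y, l)))) = Add(Rational(2, 3), Add(Mul(Rational(-31, 3), Y), Mul(Rational(1, 6), Y, l))) = Add(Rational(2, 3), Mul(Rational(-31, 3), Y), Mul(Rational(1, 6), Y, l)))
Mul(Mul(Add(-14782, Function('g')(-216, -97)), Pow(Add(20849, -29569), -1)), Pow(67673, -1)) = Mul(Mul(Add(-14782, Add(Rational(2, 3), Mul(Rational(-31, 3), -216), Mul(Rational(1, 6), -216, -97))), Pow(Add(20849, -29569), -1)), Pow(67673, -1)) = Mul(Mul(Add(-14782, Add(Rational(2, 3), 2232, 3492)), Pow(-8720, -1)), Rational(1, 67673)) = Mul(Mul(Add(-14782, Rational(17174, 3)), Rational(-1, 8720)), Rational(1, 67673)) = Mul(Mul(Rational(-27172, 3), Rational(-1, 8720)), Rational(1, 67673)) = Mul(Rational(6793, 6540), Rational(1, 67673)) = Rational(6793, 442581420)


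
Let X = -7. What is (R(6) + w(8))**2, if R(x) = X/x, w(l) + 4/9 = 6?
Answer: 6241/324 ≈ 19.262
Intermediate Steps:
w(l) = 50/9 (w(l) = -4/9 + 6 = 50/9)
R(x) = -7/x
(R(6) + w(8))**2 = (-7/6 + 50/9)**2 = (79/18)**2 = 6241/324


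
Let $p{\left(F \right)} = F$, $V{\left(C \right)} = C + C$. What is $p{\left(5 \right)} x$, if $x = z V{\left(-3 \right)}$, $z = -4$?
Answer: $120$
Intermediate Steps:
$V{\left(C \right)} = 2 C$
$x = 24$ ($x = - 4 \cdot 2 \left(-3\right) = \left(-4\right) \left(-6\right) = 24$)
$p{\left(5 \right)} x = 5 \cdot 24 = 120$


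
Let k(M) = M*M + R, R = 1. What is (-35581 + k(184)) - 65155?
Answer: -66879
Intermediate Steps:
k(M) = 1 + M**2 (k(M) = M*M + 1 = M**2 + 1 = 1 + M**2)
(-35581 + k(184)) - 65155 = (-35581 + (1 + 184**2)) - 65155 = (-35581 + (1 + 33856)) - 65155 = (-35581 + 33857) - 65155 = -1724 - 65155 = -66879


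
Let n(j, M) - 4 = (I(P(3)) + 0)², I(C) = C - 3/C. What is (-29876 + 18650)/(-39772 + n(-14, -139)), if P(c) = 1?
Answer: 5613/19882 ≈ 0.28232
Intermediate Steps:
n(j, M) = 8 (n(j, M) = 4 + ((1 - 3/1) + 0)² = 4 + ((1 - 3*1) + 0)² = 4 + ((1 - 3) + 0)² = 4 + (-2 + 0)² = 4 + (-2)² = 4 + 4 = 8)
(-29876 + 18650)/(-39772 + n(-14, -139)) = (-29876 + 18650)/(-39772 + 8) = -11226/(-39764) = -11226*(-1/39764) = 5613/19882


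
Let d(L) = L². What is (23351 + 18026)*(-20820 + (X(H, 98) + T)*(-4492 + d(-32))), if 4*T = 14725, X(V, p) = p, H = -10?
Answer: -543166595643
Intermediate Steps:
T = 14725/4 (T = (¼)*14725 = 14725/4 ≈ 3681.3)
(23351 + 18026)*(-20820 + (X(H, 98) + T)*(-4492 + d(-32))) = (23351 + 18026)*(-20820 + (98 + 14725/4)*(-4492 + (-32)²)) = 41377*(-20820 + 15117*(-4492 + 1024)/4) = 41377*(-20820 + (15117/4)*(-3468)) = 41377*(-20820 - 13106439) = 41377*(-13127259) = -543166595643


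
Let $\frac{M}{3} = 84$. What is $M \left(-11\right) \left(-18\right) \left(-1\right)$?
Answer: $-49896$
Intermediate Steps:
$M = 252$ ($M = 3 \cdot 84 = 252$)
$M \left(-11\right) \left(-18\right) \left(-1\right) = 252 \left(-11\right) \left(-18\right) \left(-1\right) = 252 \cdot 198 \left(-1\right) = 252 \left(-198\right) = -49896$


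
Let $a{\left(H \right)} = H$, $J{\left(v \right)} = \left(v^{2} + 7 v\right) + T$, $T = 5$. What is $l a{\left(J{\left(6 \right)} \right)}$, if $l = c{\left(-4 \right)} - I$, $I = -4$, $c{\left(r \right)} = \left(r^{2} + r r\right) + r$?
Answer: $2656$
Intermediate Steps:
$J{\left(v \right)} = 5 + v^{2} + 7 v$ ($J{\left(v \right)} = \left(v^{2} + 7 v\right) + 5 = 5 + v^{2} + 7 v$)
$c{\left(r \right)} = r + 2 r^{2}$ ($c{\left(r \right)} = \left(r^{2} + r^{2}\right) + r = 2 r^{2} + r = r + 2 r^{2}$)
$l = 32$ ($l = - 4 \left(1 + 2 \left(-4\right)\right) - -4 = - 4 \left(1 - 8\right) + 4 = \left(-4\right) \left(-7\right) + 4 = 28 + 4 = 32$)
$l a{\left(J{\left(6 \right)} \right)} = 32 \left(5 + 6^{2} + 7 \cdot 6\right) = 32 \left(5 + 36 + 42\right) = 32 \cdot 83 = 2656$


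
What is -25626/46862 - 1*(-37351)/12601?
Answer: 713714668/295254031 ≈ 2.4173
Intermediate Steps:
-25626/46862 - 1*(-37351)/12601 = -25626*1/46862 + 37351*(1/12601) = -12813/23431 + 37351/12601 = 713714668/295254031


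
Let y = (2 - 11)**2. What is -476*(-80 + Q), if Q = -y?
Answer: 76636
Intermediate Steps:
y = 81 (y = (-9)**2 = 81)
Q = -81 (Q = -1*81 = -81)
-476*(-80 + Q) = -476*(-80 - 81) = -476*(-161) = 76636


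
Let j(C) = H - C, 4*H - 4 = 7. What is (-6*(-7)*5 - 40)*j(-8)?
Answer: 3655/2 ≈ 1827.5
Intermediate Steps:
H = 11/4 (H = 1 + (¼)*7 = 1 + 7/4 = 11/4 ≈ 2.7500)
j(C) = 11/4 - C
(-6*(-7)*5 - 40)*j(-8) = (-6*(-7)*5 - 40)*(11/4 - 1*(-8)) = (42*5 - 40)*(11/4 + 8) = (210 - 40)*(43/4) = 170*(43/4) = 3655/2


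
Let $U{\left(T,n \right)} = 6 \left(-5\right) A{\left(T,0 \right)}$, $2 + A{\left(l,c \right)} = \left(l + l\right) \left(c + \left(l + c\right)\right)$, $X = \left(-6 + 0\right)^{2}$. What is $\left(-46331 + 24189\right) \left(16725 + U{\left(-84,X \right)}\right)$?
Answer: $9002383650$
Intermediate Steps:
$X = 36$ ($X = \left(-6\right)^{2} = 36$)
$A{\left(l,c \right)} = -2 + 2 l \left(l + 2 c\right)$ ($A{\left(l,c \right)} = -2 + \left(l + l\right) \left(c + \left(l + c\right)\right) = -2 + 2 l \left(c + \left(c + l\right)\right) = -2 + 2 l \left(l + 2 c\right)$)
$U{\left(T,n \right)} = 60 - 60 T^{2}$ ($U{\left(T,n \right)} = 6 \left(-5\right) \left(-2 + 2 T^{2} + 4 \cdot 0 T\right) = - 30 \left(-2 + 2 T^{2} + 0\right) = - 30 \left(-2 + 2 T^{2}\right) = 60 - 60 T^{2}$)
$\left(-46331 + 24189\right) \left(16725 + U{\left(-84,X \right)}\right) = \left(-46331 + 24189\right) \left(16725 + \left(60 - 60 \left(-84\right)^{2}\right)\right) = - 22142 \left(16725 + \left(60 - 423360\right)\right) = - 22142 \left(16725 - 423300\right) = \left(-22142\right) \left(-406575\right) = 9002383650$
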